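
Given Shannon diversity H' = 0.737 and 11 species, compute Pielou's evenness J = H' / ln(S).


ln(11) = 2.39790
J = H' / ln(S) = 0.737 / 2.39790 = 0.307352 ≈ 0.3074

0.3074


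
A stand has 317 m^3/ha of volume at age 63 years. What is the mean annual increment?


MAI = 317 / 63 = 5.0317 ≈ 5.03 m^3/ha/yr

5.03 m^3/ha/yr


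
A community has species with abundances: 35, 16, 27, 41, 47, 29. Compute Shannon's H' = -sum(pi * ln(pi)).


Total N = 35 + 16 + 27 + 41 + 47 + 29 = 195
Per-species terms:
  p = 35/195 = 0.179487; ln(p) = -1.717652; p*ln(p) = 0.179487 * (-1.717652) = -0.308296
  p = 16/195 = 0.082051; ln(p) = -2.500414; p*ln(p) = 0.082051 * (-2.500414) = -0.205161
  p = 27/195 = 0.138462; ln(p) = -1.977159; p*ln(p) = 0.138462 * (-1.977159) = -0.273761
  p = 41/195 = 0.210256; ln(p) = -1.559429; p*ln(p) = 0.210256 * (-1.559429) = -0.327879
  p = 47/195 = 0.241026; ln(p) = -1.422850; p*ln(p) = 0.241026 * (-1.422850) = -0.342944
  p = 29/195 = 0.148718; ln(p) = -1.905703; p*ln(p) = 0.148718 * (-1.905703) = -0.283412
sum(p*ln(p)) = (-0.308296) + (-0.205161) + (-0.273761) + (-0.327879) + (-0.342944) + (-0.283412) = -1.741453
H' = -(-1.741453) = 1.741453 ≈ 1.7415

1.7415


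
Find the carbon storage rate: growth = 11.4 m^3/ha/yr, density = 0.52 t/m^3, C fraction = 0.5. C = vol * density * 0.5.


C = 11.4 * 0.52 * 0.5 = 2.964 ≈ 2.96 t C/ha/yr

2.96 t C/ha/yr


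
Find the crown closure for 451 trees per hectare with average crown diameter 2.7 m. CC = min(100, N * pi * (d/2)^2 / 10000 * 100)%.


(d/2)^2 = (2.7/2)^2 = 1.35^2 = 1.8225
Crown area = 3.141593 * 1.8225 = 5.72555 m^2
N * area / 10000 * 100 = 451 * 5.72555 / 10000 * 100 = 25.8222
CC = min(100, 25.8222) = 25.8222 ≈ 25.8%

25.8%


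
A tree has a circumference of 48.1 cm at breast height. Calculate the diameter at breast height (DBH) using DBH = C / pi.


DBH = C / pi = 48.1 / 3.141593 = 15.3107 ≈ 15.31 cm

15.31 cm


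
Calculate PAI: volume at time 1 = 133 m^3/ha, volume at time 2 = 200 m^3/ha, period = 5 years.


PAI = (V2 - V1) / period = (200 - 133) / 5 = 67 / 5 = 13.40 m^3/ha/yr

13.40 m^3/ha/yr


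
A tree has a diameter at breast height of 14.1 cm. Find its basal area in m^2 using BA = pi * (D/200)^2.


D/200 = 14.1/200 = 0.0705 m
(D/200)^2 = 0.0705^2 = 0.00497025
BA = 3.141593 * 0.00497025 = 0.0156145 ≈ 0.0156 m^2

0.0156 m^2


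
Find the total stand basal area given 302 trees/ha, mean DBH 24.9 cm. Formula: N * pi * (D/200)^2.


(D/200)^2 = (24.9/200)^2 = 0.1245^2 = 0.01550025
Individual BA = 3.141593 * 0.01550025 = 0.0486955 m^2
Stand BA = 302 * 0.0486955 = 14.7060 ≈ 14.71 m^2/ha

14.71 m^2/ha


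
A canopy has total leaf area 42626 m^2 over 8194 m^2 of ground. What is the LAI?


LAI = 42626 / 8194 = 5.2021 ≈ 5.20

5.20


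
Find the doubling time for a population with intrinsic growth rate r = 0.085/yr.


td = ln(2) / 0.085 = 0.693147 / 0.085 = 8.15467 ≈ 8.2 years

8.2 years


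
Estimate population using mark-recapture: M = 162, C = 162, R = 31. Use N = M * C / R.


N = M * C / R = 162 * 162 / 31 = 26244 / 31 = 846.58 ≈ 847

847 individuals


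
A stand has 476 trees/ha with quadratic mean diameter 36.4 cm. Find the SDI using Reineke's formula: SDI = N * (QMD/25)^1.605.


QMD/25 = 36.4/25 = 1.456
(1.456)^1.605 = exp(1.605 * ln(1.456)) = exp(1.605 * 0.375693) = exp(0.602987) = 1.82757
SDI = 476 * 1.82757 = 869.923 ≈ 870

870


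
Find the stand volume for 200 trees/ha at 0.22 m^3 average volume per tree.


V_stand = 200 * 0.22 = 44.0 m^3/ha

44.0 m^3/ha


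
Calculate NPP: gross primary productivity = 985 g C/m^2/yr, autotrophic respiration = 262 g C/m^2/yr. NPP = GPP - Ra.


NPP = GPP - Ra = 985 - 262 = 723 g C/m^2/yr

723 g C/m^2/yr


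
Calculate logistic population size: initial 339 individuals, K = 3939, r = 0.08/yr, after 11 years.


(K - N0)/N0 = (3939 - 339)/339 = 3600/339 = 10.6195
r*t = 0.08 * 11 = 0.88; exp(-0.88) = 0.414783
10.6195 * 0.414783 = 4.40479
1 + 4.40479 = 5.40479
N = 3939 / 5.40479 = 728.798 ≈ 729

729


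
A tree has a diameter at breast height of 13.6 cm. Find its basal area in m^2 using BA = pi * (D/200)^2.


D/200 = 13.6/200 = 0.068 m
(D/200)^2 = 0.068^2 = 0.004624
BA = 3.141593 * 0.004624 = 0.0145267 ≈ 0.0145 m^2

0.0145 m^2


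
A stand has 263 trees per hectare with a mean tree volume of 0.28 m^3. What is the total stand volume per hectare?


V_stand = 263 * 0.28 = 73.64 ≈ 73.6 m^3/ha

73.6 m^3/ha


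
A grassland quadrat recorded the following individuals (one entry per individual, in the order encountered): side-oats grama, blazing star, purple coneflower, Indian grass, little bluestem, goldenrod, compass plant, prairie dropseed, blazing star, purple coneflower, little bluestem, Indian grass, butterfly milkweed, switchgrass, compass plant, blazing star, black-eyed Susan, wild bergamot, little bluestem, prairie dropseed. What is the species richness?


Total individuals logged = 20
Distinct species (count of individuals): side-oats grama (1), blazing star (3), purple coneflower (2), Indian grass (2), little bluestem (3), goldenrod (1), compass plant (2), prairie dropseed (2), butterfly milkweed (1), switchgrass (1), black-eyed Susan (1), wild bergamot (1)
Species richness = number of distinct species = 12

12


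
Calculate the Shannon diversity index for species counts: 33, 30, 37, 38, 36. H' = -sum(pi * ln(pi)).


Total N = 33 + 30 + 37 + 38 + 36 = 174
Per-species terms:
  p = 33/174 = 0.189655; ln(p) = -1.662549; p*ln(p) = 0.189655 * (-1.662549) = -0.315311
  p = 30/174 = 0.172414; ln(p) = -1.757857; p*ln(p) = 0.172414 * (-1.757857) = -0.303079
  p = 37/174 = 0.212644; ln(p) = -1.548136; p*ln(p) = 0.212644 * (-1.548136) = -0.329202
  p = 38/174 = 0.218391; ln(p) = -1.521468; p*ln(p) = 0.218391 * (-1.521468) = -0.332275
  p = 36/174 = 0.206897; ln(p) = -1.575534; p*ln(p) = 0.206897 * (-1.575534) = -0.325973
sum(p*ln(p)) = (-0.315311) + (-0.303079) + (-0.329202) + (-0.332275) + (-0.325973) = -1.605840
H' = -(-1.605840) = 1.605840 ≈ 1.6058

1.6058


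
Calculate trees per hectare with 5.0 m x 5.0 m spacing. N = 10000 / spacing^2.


N = 10000 / 5.0^2 = 10000 / 25 = 400.000 ≈ 400 trees/ha

400 trees/ha


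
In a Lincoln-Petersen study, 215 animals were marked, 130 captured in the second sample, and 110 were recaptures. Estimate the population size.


N = M * C / R = 215 * 130 / 110 = 27950 / 110 = 254.09 ≈ 254

254 individuals


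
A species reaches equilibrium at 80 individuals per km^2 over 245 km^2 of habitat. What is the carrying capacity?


K = 80 * 245 = 19600 individuals

19600 individuals


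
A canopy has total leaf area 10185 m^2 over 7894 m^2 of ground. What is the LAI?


LAI = 10185 / 7894 = 1.2902 ≈ 1.29

1.29


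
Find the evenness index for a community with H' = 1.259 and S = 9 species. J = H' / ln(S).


ln(9) = 2.19722
J = H' / ln(S) = 1.259 / 2.19722 = 0.572997 ≈ 0.5730

0.5730


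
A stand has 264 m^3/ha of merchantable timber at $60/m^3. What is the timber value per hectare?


Value = 264 * 60 = $15840/ha

$15840/ha


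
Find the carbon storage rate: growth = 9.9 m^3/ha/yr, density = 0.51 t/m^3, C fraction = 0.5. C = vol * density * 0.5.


C = 9.9 * 0.51 * 0.5 = 2.5245 ≈ 2.52 t C/ha/yr

2.52 t C/ha/yr


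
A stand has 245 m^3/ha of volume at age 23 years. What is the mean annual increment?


MAI = 245 / 23 = 10.6522 ≈ 10.65 m^3/ha/yr

10.65 m^3/ha/yr


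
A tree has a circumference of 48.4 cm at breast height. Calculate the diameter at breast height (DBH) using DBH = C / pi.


DBH = C / pi = 48.4 / 3.141593 = 15.4062 ≈ 15.41 cm

15.41 cm


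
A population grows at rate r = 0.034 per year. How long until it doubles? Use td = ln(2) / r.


td = ln(2) / 0.034 = 0.693147 / 0.034 = 20.3867 ≈ 20.4 years

20.4 years


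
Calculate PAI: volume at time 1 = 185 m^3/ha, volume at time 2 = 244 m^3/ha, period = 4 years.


PAI = (V2 - V1) / period = (244 - 185) / 4 = 59 / 4 = 14.75 m^3/ha/yr

14.75 m^3/ha/yr


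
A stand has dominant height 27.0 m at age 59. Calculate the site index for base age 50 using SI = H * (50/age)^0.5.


50/59 = 0.847458
(0.847458)^0.5 = 0.920575
SI = 27.0 * 0.920575 = 24.8555 ≈ 24.9 m

24.9 m


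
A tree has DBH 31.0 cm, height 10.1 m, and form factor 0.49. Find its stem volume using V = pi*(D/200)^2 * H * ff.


(D/200)^2 = (31.0/200)^2 = 0.155^2 = 0.024025
BA = 3.141593 * 0.024025 = 0.0754768 m^2
V = 0.0754768 * 10.1 * 0.49 = 0.373535 ≈ 0.374 m^3

0.374 m^3


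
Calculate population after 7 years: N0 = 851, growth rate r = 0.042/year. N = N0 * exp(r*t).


r*t = 0.042 * 7 = 0.294
exp(0.294) = 1.34178
N = 851 * 1.34178 = 1141.85 ≈ 1142

1142


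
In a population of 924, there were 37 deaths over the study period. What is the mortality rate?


Mortality rate = 37 / 924 = 0.040043 ≈ 0.0400

0.0400


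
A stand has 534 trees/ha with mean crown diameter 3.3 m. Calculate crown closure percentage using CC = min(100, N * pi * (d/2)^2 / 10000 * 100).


(d/2)^2 = (3.3/2)^2 = 1.65^2 = 2.7225
Crown area = 3.141593 * 2.7225 = 8.55299 m^2
N * area / 10000 * 100 = 534 * 8.55299 / 10000 * 100 = 45.6730
CC = min(100, 45.6730) = 45.6730 ≈ 45.7%

45.7%


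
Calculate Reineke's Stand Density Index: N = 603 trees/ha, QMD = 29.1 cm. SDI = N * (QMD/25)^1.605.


QMD/25 = 29.1/25 = 1.164
(1.164)^1.605 = exp(1.605 * ln(1.164)) = exp(1.605 * 0.151862) = exp(0.243739) = 1.27601
SDI = 603 * 1.27601 = 769.434 ≈ 769

769


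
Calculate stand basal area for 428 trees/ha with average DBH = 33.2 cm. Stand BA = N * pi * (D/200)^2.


(D/200)^2 = (33.2/200)^2 = 0.166^2 = 0.027556
Individual BA = 3.141593 * 0.027556 = 0.0865697 m^2
Stand BA = 428 * 0.0865697 = 37.0518 ≈ 37.05 m^2/ha

37.05 m^2/ha


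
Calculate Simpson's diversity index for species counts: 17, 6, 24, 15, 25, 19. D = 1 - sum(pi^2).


Total N = 17 + 6 + 24 + 15 + 25 + 19 = 106
Per-species terms:
  p = 17/106 = 0.160377; p^2 = 0.160377^2 = 0.025721
  p = 6/106 = 0.056604; p^2 = 0.056604^2 = 0.003204
  p = 24/106 = 0.226415; p^2 = 0.226415^2 = 0.051264
  p = 15/106 = 0.141509; p^2 = 0.141509^2 = 0.020025
  p = 25/106 = 0.235849; p^2 = 0.235849^2 = 0.055625
  p = 19/106 = 0.179245; p^2 = 0.179245^2 = 0.032129
sum(p^2) = 0.025721 + 0.003204 + 0.051264 + 0.020025 + 0.055625 + 0.032129 = 0.187968
D = 1 - 0.187968 = 0.812032 ≈ 0.8120

0.8120


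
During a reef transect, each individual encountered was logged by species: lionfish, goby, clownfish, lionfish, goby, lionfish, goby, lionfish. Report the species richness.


Total individuals logged = 8
Distinct species (count of individuals): lionfish (4), goby (3), clownfish (1)
Species richness = number of distinct species = 3

3


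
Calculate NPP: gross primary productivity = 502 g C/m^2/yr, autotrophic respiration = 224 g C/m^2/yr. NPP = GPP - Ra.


NPP = GPP - Ra = 502 - 224 = 278 g C/m^2/yr

278 g C/m^2/yr


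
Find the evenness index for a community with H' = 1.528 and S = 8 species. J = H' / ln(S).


ln(8) = 2.07944
J = H' / ln(S) = 1.528 / 2.07944 = 0.734813 ≈ 0.7348

0.7348


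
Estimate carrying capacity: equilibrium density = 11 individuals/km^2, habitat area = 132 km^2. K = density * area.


K = 11 * 132 = 1452 individuals

1452 individuals


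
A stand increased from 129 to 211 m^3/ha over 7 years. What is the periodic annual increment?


PAI = (V2 - V1) / period = (211 - 129) / 7 = 82 / 7 = 11.7143 ≈ 11.71 m^3/ha/yr

11.71 m^3/ha/yr


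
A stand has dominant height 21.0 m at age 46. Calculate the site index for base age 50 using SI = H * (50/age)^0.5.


50/46 = 1.08696
(1.08696)^0.5 = 1.04257
SI = 21.0 * 1.04257 = 21.8940 ≈ 21.9 m

21.9 m


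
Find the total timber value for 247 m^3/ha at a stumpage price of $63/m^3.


Value = 247 * 63 = $15561/ha

$15561/ha


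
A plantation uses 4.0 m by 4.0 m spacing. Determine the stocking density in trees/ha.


N = 10000 / 4.0^2 = 10000 / 16 = 625.000 ≈ 625 trees/ha

625 trees/ha


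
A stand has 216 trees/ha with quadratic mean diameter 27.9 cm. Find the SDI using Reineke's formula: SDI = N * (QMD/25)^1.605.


QMD/25 = 27.9/25 = 1.116
(1.116)^1.605 = exp(1.605 * ln(1.116)) = exp(1.605 * 0.109751) = exp(0.176150) = 1.19262
SDI = 216 * 1.19262 = 257.606 ≈ 258

258


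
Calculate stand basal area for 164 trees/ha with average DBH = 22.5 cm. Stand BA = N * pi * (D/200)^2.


(D/200)^2 = (22.5/200)^2 = 0.1125^2 = 0.01265625
Individual BA = 3.141593 * 0.01265625 = 0.0397608 m^2
Stand BA = 164 * 0.0397608 = 6.52077 ≈ 6.52 m^2/ha

6.52 m^2/ha


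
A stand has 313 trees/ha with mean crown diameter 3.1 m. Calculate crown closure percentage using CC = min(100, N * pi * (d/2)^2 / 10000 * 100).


(d/2)^2 = (3.1/2)^2 = 1.55^2 = 2.4025
Crown area = 3.141593 * 2.4025 = 7.54768 m^2
N * area / 10000 * 100 = 313 * 7.54768 / 10000 * 100 = 23.6242
CC = min(100, 23.6242) = 23.6242 ≈ 23.6%

23.6%


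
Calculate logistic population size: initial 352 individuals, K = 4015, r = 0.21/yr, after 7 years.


(K - N0)/N0 = (4015 - 352)/352 = 3663/352 = 10.4063
r*t = 0.21 * 7 = 1.47; exp(-1.47) = 0.229925
10.4063 * 0.229925 = 2.39267
1 + 2.39267 = 3.39267
N = 4015 / 3.39267 = 1183.43 ≈ 1183

1183


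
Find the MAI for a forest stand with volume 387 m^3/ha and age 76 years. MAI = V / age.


MAI = 387 / 76 = 5.0921 ≈ 5.09 m^3/ha/yr

5.09 m^3/ha/yr


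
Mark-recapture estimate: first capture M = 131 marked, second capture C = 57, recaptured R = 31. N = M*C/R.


N = M * C / R = 131 * 57 / 31 = 7467 / 31 = 240.87 ≈ 241

241 individuals


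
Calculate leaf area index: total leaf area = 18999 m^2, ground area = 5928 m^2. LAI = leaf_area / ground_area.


LAI = 18999 / 5928 = 3.20496 ≈ 3.20

3.20


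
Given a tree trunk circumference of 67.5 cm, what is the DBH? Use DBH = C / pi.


DBH = C / pi = 67.5 / 3.141593 = 21.4859 ≈ 21.49 cm

21.49 cm


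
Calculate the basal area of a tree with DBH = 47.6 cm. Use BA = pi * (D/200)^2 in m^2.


D/200 = 47.6/200 = 0.238 m
(D/200)^2 = 0.238^2 = 0.056644
BA = 3.141593 * 0.056644 = 0.177952 ≈ 0.1780 m^2

0.1780 m^2


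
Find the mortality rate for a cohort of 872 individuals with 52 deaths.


Mortality rate = 52 / 872 = 0.059633 ≈ 0.0596

0.0596


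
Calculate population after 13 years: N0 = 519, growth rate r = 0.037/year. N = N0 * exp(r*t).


r*t = 0.037 * 13 = 0.481
exp(0.481) = 1.61769
N = 519 * 1.61769 = 839.581 ≈ 840

840


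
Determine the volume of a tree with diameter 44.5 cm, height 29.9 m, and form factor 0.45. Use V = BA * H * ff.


(D/200)^2 = (44.5/200)^2 = 0.2225^2 = 0.04950625
BA = 3.141593 * 0.04950625 = 0.155528 m^2
V = 0.155528 * 29.9 * 0.45 = 2.09263 ≈ 2.093 m^3

2.093 m^3


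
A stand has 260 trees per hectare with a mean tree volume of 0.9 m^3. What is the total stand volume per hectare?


V_stand = 260 * 0.9 = 234.0 m^3/ha

234.0 m^3/ha


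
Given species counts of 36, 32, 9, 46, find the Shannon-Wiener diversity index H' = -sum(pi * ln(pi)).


Total N = 36 + 32 + 9 + 46 = 123
Per-species terms:
  p = 36/123 = 0.292683; ln(p) = -1.228665; p*ln(p) = 0.292683 * (-1.228665) = -0.359609
  p = 32/123 = 0.260163; ln(p) = -1.346447; p*ln(p) = 0.260163 * (-1.346447) = -0.350296
  p = 9/123 = 0.073171; ln(p) = -2.614956; p*ln(p) = 0.073171 * (-2.614956) = -0.191339
  p = 46/123 = 0.373984; ln(p) = -0.983542; p*ln(p) = 0.373984 * (-0.983542) = -0.367829
sum(p*ln(p)) = (-0.359609) + (-0.350296) + (-0.191339) + (-0.367829) = -1.269073
H' = -(-1.269073) = 1.269073 ≈ 1.2691

1.2691


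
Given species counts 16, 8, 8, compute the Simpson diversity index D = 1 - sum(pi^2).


Total N = 16 + 8 + 8 = 32
Per-species terms:
  p = 16/32 = 0.500000; p^2 = 0.500000^2 = 0.250000
  p = 8/32 = 0.250000; p^2 = 0.250000^2 = 0.062500
  p = 8/32 = 0.250000; p^2 = 0.250000^2 = 0.062500
sum(p^2) = 0.250000 + 0.062500 + 0.062500 = 0.375000
D = 1 - 0.375000 = 0.625000 ≈ 0.6250

0.6250


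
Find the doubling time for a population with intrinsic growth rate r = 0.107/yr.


td = ln(2) / 0.107 = 0.693147 / 0.107 = 6.47801 ≈ 6.5 years

6.5 years


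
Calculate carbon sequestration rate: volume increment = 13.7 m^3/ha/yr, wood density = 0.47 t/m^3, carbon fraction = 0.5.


C = 13.7 * 0.47 * 0.5 = 3.2195 ≈ 3.22 t C/ha/yr

3.22 t C/ha/yr


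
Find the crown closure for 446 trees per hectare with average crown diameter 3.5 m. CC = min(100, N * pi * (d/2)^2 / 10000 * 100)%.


(d/2)^2 = (3.5/2)^2 = 1.75^2 = 3.0625
Crown area = 3.141593 * 3.0625 = 9.62113 m^2
N * area / 10000 * 100 = 446 * 9.62113 / 10000 * 100 = 42.9102
CC = min(100, 42.9102) = 42.9102 ≈ 42.9%

42.9%


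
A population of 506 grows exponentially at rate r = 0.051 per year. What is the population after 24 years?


r*t = 0.051 * 24 = 1.224
exp(1.224) = 3.40076
N = 506 * 3.40076 = 1720.78 ≈ 1721

1721


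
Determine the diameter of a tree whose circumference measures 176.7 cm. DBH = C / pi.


DBH = C / pi = 176.7 / 3.141593 = 56.2454 ≈ 56.25 cm

56.25 cm


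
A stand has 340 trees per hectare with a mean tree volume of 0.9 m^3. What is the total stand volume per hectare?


V_stand = 340 * 0.9 = 306.0 m^3/ha

306.0 m^3/ha


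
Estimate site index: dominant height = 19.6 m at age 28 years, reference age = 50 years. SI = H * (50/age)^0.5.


50/28 = 1.78571
(1.78571)^0.5 = 1.33630
SI = 19.6 * 1.33630 = 26.1915 ≈ 26.2 m

26.2 m


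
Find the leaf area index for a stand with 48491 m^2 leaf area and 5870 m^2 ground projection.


LAI = 48491 / 5870 = 8.2608 ≈ 8.26

8.26


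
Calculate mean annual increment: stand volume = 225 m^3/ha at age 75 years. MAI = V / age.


MAI = 225 / 75 = 3.00 m^3/ha/yr

3.00 m^3/ha/yr


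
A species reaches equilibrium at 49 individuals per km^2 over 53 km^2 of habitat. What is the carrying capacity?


K = 49 * 53 = 2597 individuals

2597 individuals


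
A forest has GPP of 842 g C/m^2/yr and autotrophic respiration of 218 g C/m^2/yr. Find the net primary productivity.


NPP = GPP - Ra = 842 - 218 = 624 g C/m^2/yr

624 g C/m^2/yr


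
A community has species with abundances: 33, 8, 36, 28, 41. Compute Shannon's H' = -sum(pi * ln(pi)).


Total N = 33 + 8 + 36 + 28 + 41 = 146
Per-species terms:
  p = 33/146 = 0.226027; ln(p) = -1.487101; p*ln(p) = 0.226027 * (-1.487101) = -0.336125
  p = 8/146 = 0.054795; ln(p) = -2.904156; p*ln(p) = 0.054795 * (-2.904156) = -0.159133
  p = 36/146 = 0.246575; ln(p) = -1.400089; p*ln(p) = 0.246575 * (-1.400089) = -0.345227
  p = 28/146 = 0.191781; ln(p) = -1.651401; p*ln(p) = 0.191781 * (-1.651401) = -0.316707
  p = 41/146 = 0.280822; ln(p) = -1.270034; p*ln(p) = 0.280822 * (-1.270034) = -0.356653
sum(p*ln(p)) = (-0.336125) + (-0.159133) + (-0.345227) + (-0.316707) + (-0.356653) = -1.513845
H' = -(-1.513845) = 1.513845 ≈ 1.5138

1.5138


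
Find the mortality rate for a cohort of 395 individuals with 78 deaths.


Mortality rate = 78 / 395 = 0.197468 ≈ 0.1975

0.1975


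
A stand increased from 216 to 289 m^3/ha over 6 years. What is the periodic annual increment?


PAI = (V2 - V1) / period = (289 - 216) / 6 = 73 / 6 = 12.1667 ≈ 12.17 m^3/ha/yr

12.17 m^3/ha/yr


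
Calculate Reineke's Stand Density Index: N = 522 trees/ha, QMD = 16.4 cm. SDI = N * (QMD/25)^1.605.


QMD/25 = 16.4/25 = 0.656
(0.656)^1.605 = exp(1.605 * ln(0.656)) = exp(1.605 * (-0.421594)) = exp(-0.676658) = 0.508313
SDI = 522 * 0.508313 = 265.339 ≈ 265

265


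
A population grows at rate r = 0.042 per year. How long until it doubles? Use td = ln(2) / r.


td = ln(2) / 0.042 = 0.693147 / 0.042 = 16.5035 ≈ 16.5 years

16.5 years


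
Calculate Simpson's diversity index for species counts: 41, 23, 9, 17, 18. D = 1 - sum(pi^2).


Total N = 41 + 23 + 9 + 17 + 18 = 108
Per-species terms:
  p = 41/108 = 0.379630; p^2 = 0.379630^2 = 0.144119
  p = 23/108 = 0.212963; p^2 = 0.212963^2 = 0.045353
  p = 9/108 = 0.083333; p^2 = 0.083333^2 = 0.006944
  p = 17/108 = 0.157407; p^2 = 0.157407^2 = 0.024777
  p = 18/108 = 0.166667; p^2 = 0.166667^2 = 0.027778
sum(p^2) = 0.144119 + 0.045353 + 0.006944 + 0.024777 + 0.027778 = 0.248971
D = 1 - 0.248971 = 0.751029 ≈ 0.7510

0.7510


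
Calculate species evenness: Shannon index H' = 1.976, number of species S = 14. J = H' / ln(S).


ln(14) = 2.63906
J = H' / ln(S) = 1.976 / 2.63906 = 0.748751 ≈ 0.7488

0.7488


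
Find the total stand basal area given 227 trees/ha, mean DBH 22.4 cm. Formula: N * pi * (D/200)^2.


(D/200)^2 = (22.4/200)^2 = 0.112^2 = 0.012544
Individual BA = 3.141593 * 0.012544 = 0.0394081 m^2
Stand BA = 227 * 0.0394081 = 8.94564 ≈ 8.95 m^2/ha

8.95 m^2/ha


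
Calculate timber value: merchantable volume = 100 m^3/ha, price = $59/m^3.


Value = 100 * 59 = $5900/ha

$5900/ha


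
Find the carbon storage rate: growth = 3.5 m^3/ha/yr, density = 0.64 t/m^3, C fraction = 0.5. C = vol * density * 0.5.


C = 3.5 * 0.64 * 0.5 = 1.12 t C/ha/yr

1.12 t C/ha/yr


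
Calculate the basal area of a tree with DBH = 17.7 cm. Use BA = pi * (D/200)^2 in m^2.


D/200 = 17.7/200 = 0.0885 m
(D/200)^2 = 0.0885^2 = 0.00783225
BA = 3.141593 * 0.00783225 = 0.0246057 ≈ 0.0246 m^2

0.0246 m^2


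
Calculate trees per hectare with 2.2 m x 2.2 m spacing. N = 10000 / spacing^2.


N = 10000 / 2.2^2 = 10000 / 4.84 = 2066.12 ≈ 2066 trees/ha

2066 trees/ha


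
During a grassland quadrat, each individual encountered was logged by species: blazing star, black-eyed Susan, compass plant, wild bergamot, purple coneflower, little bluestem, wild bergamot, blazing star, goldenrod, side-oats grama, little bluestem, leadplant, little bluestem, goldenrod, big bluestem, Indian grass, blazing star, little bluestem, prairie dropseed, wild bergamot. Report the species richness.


Total individuals logged = 20
Distinct species (count of individuals): blazing star (3), black-eyed Susan (1), compass plant (1), wild bergamot (3), purple coneflower (1), little bluestem (4), goldenrod (2), side-oats grama (1), leadplant (1), big bluestem (1), Indian grass (1), prairie dropseed (1)
Species richness = number of distinct species = 12

12


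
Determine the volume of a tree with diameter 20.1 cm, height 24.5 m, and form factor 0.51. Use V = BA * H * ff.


(D/200)^2 = (20.1/200)^2 = 0.1005^2 = 0.01010025
BA = 3.141593 * 0.01010025 = 0.0317309 m^2
V = 0.0317309 * 24.5 * 0.51 = 0.396478 ≈ 0.396 m^3

0.396 m^3


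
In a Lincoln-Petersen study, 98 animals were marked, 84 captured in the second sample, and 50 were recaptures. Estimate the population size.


N = M * C / R = 98 * 84 / 50 = 8232 / 50 = 164.64 ≈ 165

165 individuals


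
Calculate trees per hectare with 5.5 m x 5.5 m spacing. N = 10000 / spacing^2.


N = 10000 / 5.5^2 = 10000 / 30.25 = 330.579 ≈ 331 trees/ha

331 trees/ha


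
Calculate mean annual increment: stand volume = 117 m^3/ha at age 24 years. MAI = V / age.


MAI = 117 / 24 = 4.8750 ≈ 4.88 m^3/ha/yr

4.88 m^3/ha/yr


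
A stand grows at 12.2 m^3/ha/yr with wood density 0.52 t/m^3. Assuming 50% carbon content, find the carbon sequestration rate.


C = 12.2 * 0.52 * 0.5 = 3.172 ≈ 3.17 t C/ha/yr

3.17 t C/ha/yr


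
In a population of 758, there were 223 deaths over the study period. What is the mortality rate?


Mortality rate = 223 / 758 = 0.294195 ≈ 0.2942

0.2942


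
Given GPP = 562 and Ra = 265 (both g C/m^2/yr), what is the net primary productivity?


NPP = GPP - Ra = 562 - 265 = 297 g C/m^2/yr

297 g C/m^2/yr


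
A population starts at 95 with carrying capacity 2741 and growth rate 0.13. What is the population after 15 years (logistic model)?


(K - N0)/N0 = (2741 - 95)/95 = 2646/95 = 27.8526
r*t = 0.13 * 15 = 1.95; exp(-1.95) = 0.142274
27.8526 * 0.142274 = 3.96270
1 + 3.96270 = 4.96270
N = 2741 / 4.96270 = 552.320 ≈ 552

552


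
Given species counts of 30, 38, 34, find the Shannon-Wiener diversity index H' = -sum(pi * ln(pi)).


Total N = 30 + 38 + 34 = 102
Per-species terms:
  p = 30/102 = 0.294118; ln(p) = -1.223774; p*ln(p) = 0.294118 * (-1.223774) = -0.359934
  p = 38/102 = 0.372549; ln(p) = -0.987387; p*ln(p) = 0.372549 * (-0.987387) = -0.367850
  p = 34/102 = 0.333333; ln(p) = -1.098613; p*ln(p) = 0.333333 * (-1.098613) = -0.366204
sum(p*ln(p)) = (-0.359934) + (-0.367850) + (-0.366204) = -1.093988
H' = -(-1.093988) = 1.093988 ≈ 1.0940

1.0940


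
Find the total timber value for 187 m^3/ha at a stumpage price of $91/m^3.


Value = 187 * 91 = $17017/ha

$17017/ha


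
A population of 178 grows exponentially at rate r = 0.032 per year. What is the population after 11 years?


r*t = 0.032 * 11 = 0.352
exp(0.352) = 1.42191
N = 178 * 1.42191 = 253.100 ≈ 253

253


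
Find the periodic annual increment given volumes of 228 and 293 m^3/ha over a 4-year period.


PAI = (V2 - V1) / period = (293 - 228) / 4 = 65 / 4 = 16.25 m^3/ha/yr

16.25 m^3/ha/yr


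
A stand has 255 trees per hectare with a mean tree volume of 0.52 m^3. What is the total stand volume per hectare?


V_stand = 255 * 0.52 = 132.6 m^3/ha

132.6 m^3/ha


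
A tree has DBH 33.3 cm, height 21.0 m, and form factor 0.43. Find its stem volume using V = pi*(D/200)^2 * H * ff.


(D/200)^2 = (33.3/200)^2 = 0.1665^2 = 0.02772225
BA = 3.141593 * 0.02772225 = 0.0870920 m^2
V = 0.0870920 * 21.0 * 0.43 = 0.786441 ≈ 0.786 m^3

0.786 m^3


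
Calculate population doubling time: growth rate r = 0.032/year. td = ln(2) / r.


td = ln(2) / 0.032 = 0.693147 / 0.032 = 21.6608 ≈ 21.7 years

21.7 years


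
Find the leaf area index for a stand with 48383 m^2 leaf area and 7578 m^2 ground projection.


LAI = 48383 / 7578 = 6.3847 ≈ 6.38

6.38


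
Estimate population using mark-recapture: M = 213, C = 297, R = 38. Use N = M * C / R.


N = M * C / R = 213 * 297 / 38 = 63261 / 38 = 1664.76 ≈ 1665

1665 individuals


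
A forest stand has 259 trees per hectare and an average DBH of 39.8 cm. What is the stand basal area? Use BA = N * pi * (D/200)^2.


(D/200)^2 = (39.8/200)^2 = 0.199^2 = 0.039601
Individual BA = 3.141593 * 0.039601 = 0.124410 m^2
Stand BA = 259 * 0.124410 = 32.2222 ≈ 32.22 m^2/ha

32.22 m^2/ha


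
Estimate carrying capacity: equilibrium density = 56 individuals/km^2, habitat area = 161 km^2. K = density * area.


K = 56 * 161 = 9016 individuals

9016 individuals


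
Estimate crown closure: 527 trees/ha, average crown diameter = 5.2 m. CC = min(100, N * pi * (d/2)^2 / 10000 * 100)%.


(d/2)^2 = (5.2/2)^2 = 2.6^2 = 6.76
Crown area = 3.141593 * 6.76 = 21.2372 m^2
N * area / 10000 * 100 = 527 * 21.2372 / 10000 * 100 = 111.920
CC = min(100, 111.920) = 100%

100%


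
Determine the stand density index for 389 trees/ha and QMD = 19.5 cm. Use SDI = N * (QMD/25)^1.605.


QMD/25 = 19.5/25 = 0.78
(0.78)^1.605 = exp(1.605 * ln(0.78)) = exp(1.605 * (-0.248461)) = exp(-0.398780) = 0.671138
SDI = 389 * 0.671138 = 261.073 ≈ 261

261


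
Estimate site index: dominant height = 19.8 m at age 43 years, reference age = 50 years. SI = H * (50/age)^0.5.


50/43 = 1.16279
(1.16279)^0.5 = 1.07833
SI = 19.8 * 1.07833 = 21.3509 ≈ 21.4 m

21.4 m


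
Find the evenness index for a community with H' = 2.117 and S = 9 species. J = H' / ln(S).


ln(9) = 2.19722
J = H' / ln(S) = 2.117 / 2.19722 = 0.963490 ≈ 0.9635

0.9635


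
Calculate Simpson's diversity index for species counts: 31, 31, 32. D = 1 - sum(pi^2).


Total N = 31 + 31 + 32 = 94
Per-species terms:
  p = 31/94 = 0.329787; p^2 = 0.329787^2 = 0.108759
  p = 31/94 = 0.329787; p^2 = 0.329787^2 = 0.108759
  p = 32/94 = 0.340426; p^2 = 0.340426^2 = 0.115890
sum(p^2) = 0.108759 + 0.108759 + 0.115890 = 0.333408
D = 1 - 0.333408 = 0.666592 ≈ 0.6666

0.6666


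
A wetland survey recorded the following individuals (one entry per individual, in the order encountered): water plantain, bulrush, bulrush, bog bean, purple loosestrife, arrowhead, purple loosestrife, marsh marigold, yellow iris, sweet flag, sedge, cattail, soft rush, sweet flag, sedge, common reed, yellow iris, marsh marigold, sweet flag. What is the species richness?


Total individuals logged = 19
Distinct species (count of individuals): water plantain (1), bulrush (2), bog bean (1), purple loosestrife (2), arrowhead (1), marsh marigold (2), yellow iris (2), sweet flag (3), sedge (2), cattail (1), soft rush (1), common reed (1)
Species richness = number of distinct species = 12

12


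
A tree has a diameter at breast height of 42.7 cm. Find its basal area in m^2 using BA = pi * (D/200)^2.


D/200 = 42.7/200 = 0.2135 m
(D/200)^2 = 0.2135^2 = 0.04558225
BA = 3.141593 * 0.04558225 = 0.143201 ≈ 0.1432 m^2

0.1432 m^2


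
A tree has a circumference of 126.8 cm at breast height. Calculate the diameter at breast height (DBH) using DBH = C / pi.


DBH = C / pi = 126.8 / 3.141593 = 40.3617 ≈ 40.36 cm

40.36 cm


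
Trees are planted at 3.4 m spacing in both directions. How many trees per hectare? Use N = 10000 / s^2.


N = 10000 / 3.4^2 = 10000 / 11.56 = 865.052 ≈ 865 trees/ha

865 trees/ha


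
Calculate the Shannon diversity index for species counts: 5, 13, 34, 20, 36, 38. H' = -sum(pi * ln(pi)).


Total N = 5 + 13 + 34 + 20 + 36 + 38 = 146
Per-species terms:
  p = 5/146 = 0.034247; ln(p) = -3.374156; p*ln(p) = 0.034247 * (-3.374156) = -0.115555
  p = 13/146 = 0.089041; ln(p) = -2.418658; p*ln(p) = 0.089041 * (-2.418658) = -0.215360
  p = 34/146 = 0.232877; ln(p) = -1.457245; p*ln(p) = 0.232877 * (-1.457245) = -0.339359
  p = 20/146 = 0.136986; ln(p) = -1.987877; p*ln(p) = 0.136986 * (-1.987877) = -0.272311
  p = 36/146 = 0.246575; ln(p) = -1.400089; p*ln(p) = 0.246575 * (-1.400089) = -0.345227
  p = 38/146 = 0.260274; ln(p) = -1.346020; p*ln(p) = 0.260274 * (-1.346020) = -0.350334
sum(p*ln(p)) = (-0.115555) + (-0.215360) + (-0.339359) + (-0.272311) + (-0.345227) + (-0.350334) = -1.638146
H' = -(-1.638146) = 1.638146 ≈ 1.6381

1.6381


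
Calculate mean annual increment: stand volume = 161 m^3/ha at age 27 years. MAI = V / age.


MAI = 161 / 27 = 5.9630 ≈ 5.96 m^3/ha/yr

5.96 m^3/ha/yr


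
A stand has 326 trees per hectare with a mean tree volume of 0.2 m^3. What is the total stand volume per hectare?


V_stand = 326 * 0.2 = 65.2 m^3/ha

65.2 m^3/ha


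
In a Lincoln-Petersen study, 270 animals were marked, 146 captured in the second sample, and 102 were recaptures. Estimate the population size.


N = M * C / R = 270 * 146 / 102 = 39420 / 102 = 386.47 ≈ 386

386 individuals


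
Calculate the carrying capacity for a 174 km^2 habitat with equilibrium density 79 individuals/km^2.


K = 79 * 174 = 13746 individuals

13746 individuals


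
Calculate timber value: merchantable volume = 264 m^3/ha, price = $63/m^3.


Value = 264 * 63 = $16632/ha

$16632/ha


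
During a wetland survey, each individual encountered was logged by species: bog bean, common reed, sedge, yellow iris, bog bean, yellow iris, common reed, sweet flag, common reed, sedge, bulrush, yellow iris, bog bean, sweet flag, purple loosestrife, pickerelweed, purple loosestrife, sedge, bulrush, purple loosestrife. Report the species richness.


Total individuals logged = 20
Distinct species (count of individuals): bog bean (3), common reed (3), sedge (3), yellow iris (3), sweet flag (2), bulrush (2), purple loosestrife (3), pickerelweed (1)
Species richness = number of distinct species = 8

8


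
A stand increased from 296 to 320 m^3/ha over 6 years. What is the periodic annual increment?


PAI = (V2 - V1) / period = (320 - 296) / 6 = 24 / 6 = 4.00 m^3/ha/yr

4.00 m^3/ha/yr


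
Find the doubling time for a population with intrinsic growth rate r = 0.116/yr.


td = ln(2) / 0.116 = 0.693147 / 0.116 = 5.97541 ≈ 6.0 years

6.0 years


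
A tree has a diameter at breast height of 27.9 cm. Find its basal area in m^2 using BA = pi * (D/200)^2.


D/200 = 27.9/200 = 0.1395 m
(D/200)^2 = 0.1395^2 = 0.01946025
BA = 3.141593 * 0.01946025 = 0.0611362 ≈ 0.0611 m^2

0.0611 m^2


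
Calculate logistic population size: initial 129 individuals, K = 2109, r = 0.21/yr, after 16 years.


(K - N0)/N0 = (2109 - 129)/129 = 1980/129 = 15.3488
r*t = 0.21 * 16 = 3.36; exp(-3.36) = 0.0347353
15.3488 * 0.0347353 = 0.533145
1 + 0.533145 = 1.53315
N = 2109 / 1.53315 = 1375.60 ≈ 1376

1376


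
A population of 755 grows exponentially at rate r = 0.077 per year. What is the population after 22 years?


r*t = 0.077 * 22 = 1.694
exp(1.694) = 5.44120
N = 755 * 5.44120 = 4108.11 ≈ 4108

4108


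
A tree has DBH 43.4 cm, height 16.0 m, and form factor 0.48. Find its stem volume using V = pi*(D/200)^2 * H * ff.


(D/200)^2 = (43.4/200)^2 = 0.217^2 = 0.047089
BA = 3.141593 * 0.047089 = 0.147934 m^2
V = 0.147934 * 16.0 * 0.48 = 1.13613 ≈ 1.136 m^3

1.136 m^3


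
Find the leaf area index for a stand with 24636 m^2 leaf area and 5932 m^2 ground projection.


LAI = 24636 / 5932 = 4.1531 ≈ 4.15

4.15


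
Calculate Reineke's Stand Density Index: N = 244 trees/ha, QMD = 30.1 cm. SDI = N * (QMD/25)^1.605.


QMD/25 = 30.1/25 = 1.204
(1.204)^1.605 = exp(1.605 * ln(1.204)) = exp(1.605 * 0.185649) = exp(0.297967) = 1.34712
SDI = 244 * 1.34712 = 328.697 ≈ 329

329


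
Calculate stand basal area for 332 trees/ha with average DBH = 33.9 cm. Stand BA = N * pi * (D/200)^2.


(D/200)^2 = (33.9/200)^2 = 0.1695^2 = 0.02873025
Individual BA = 3.141593 * 0.02873025 = 0.0902588 m^2
Stand BA = 332 * 0.0902588 = 29.9659 ≈ 29.97 m^2/ha

29.97 m^2/ha


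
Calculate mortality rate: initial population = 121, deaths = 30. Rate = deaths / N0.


Mortality rate = 30 / 121 = 0.247934 ≈ 0.2479

0.2479


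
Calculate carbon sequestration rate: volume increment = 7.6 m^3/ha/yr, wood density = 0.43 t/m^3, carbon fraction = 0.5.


C = 7.6 * 0.43 * 0.5 = 1.634 ≈ 1.63 t C/ha/yr

1.63 t C/ha/yr


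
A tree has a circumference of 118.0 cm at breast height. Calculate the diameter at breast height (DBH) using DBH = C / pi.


DBH = C / pi = 118.0 / 3.141593 = 37.5606 ≈ 37.56 cm

37.56 cm


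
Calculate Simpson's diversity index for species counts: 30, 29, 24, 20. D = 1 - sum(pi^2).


Total N = 30 + 29 + 24 + 20 = 103
Per-species terms:
  p = 30/103 = 0.291262; p^2 = 0.291262^2 = 0.084834
  p = 29/103 = 0.281553; p^2 = 0.281553^2 = 0.079272
  p = 24/103 = 0.233010; p^2 = 0.233010^2 = 0.054294
  p = 20/103 = 0.194175; p^2 = 0.194175^2 = 0.037704
sum(p^2) = 0.084834 + 0.079272 + 0.054294 + 0.037704 = 0.256104
D = 1 - 0.256104 = 0.743896 ≈ 0.7439

0.7439


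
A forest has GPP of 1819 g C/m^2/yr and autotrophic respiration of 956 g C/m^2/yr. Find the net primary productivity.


NPP = GPP - Ra = 1819 - 956 = 863 g C/m^2/yr

863 g C/m^2/yr


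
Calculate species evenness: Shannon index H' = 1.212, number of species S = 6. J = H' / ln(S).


ln(6) = 1.79176
J = H' / ln(S) = 1.212 / 1.79176 = 0.676430 ≈ 0.6764

0.6764


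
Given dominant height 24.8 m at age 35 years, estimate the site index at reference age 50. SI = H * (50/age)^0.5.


50/35 = 1.42857
(1.42857)^0.5 = 1.19523
SI = 24.8 * 1.19523 = 29.6417 ≈ 29.6 m

29.6 m


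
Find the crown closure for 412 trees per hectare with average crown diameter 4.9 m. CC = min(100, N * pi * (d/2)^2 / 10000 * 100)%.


(d/2)^2 = (4.9/2)^2 = 2.45^2 = 6.0025
Crown area = 3.141593 * 6.0025 = 18.8574 m^2
N * area / 10000 * 100 = 412 * 18.8574 / 10000 * 100 = 77.6925
CC = min(100, 77.6925) = 77.6925 ≈ 77.7%

77.7%


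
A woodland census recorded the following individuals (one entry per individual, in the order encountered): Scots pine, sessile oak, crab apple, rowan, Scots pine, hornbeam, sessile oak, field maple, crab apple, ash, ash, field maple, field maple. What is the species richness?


Total individuals logged = 13
Distinct species (count of individuals): Scots pine (2), sessile oak (2), crab apple (2), rowan (1), hornbeam (1), field maple (3), ash (2)
Species richness = number of distinct species = 7

7


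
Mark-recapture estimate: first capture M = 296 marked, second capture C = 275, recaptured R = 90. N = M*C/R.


N = M * C / R = 296 * 275 / 90 = 81400 / 90 = 904.44 ≈ 904

904 individuals


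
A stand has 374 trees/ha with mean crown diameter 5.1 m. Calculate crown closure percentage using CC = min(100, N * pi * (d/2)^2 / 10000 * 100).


(d/2)^2 = (5.1/2)^2 = 2.55^2 = 6.5025
Crown area = 3.141593 * 6.5025 = 20.4282 m^2
N * area / 10000 * 100 = 374 * 20.4282 / 10000 * 100 = 76.4015
CC = min(100, 76.4015) = 76.4015 ≈ 76.4%

76.4%


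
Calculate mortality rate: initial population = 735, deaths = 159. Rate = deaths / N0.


Mortality rate = 159 / 735 = 0.216327 ≈ 0.2163

0.2163


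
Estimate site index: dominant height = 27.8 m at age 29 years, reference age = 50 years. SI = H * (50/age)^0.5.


50/29 = 1.72414
(1.72414)^0.5 = 1.31307
SI = 27.8 * 1.31307 = 36.5033 ≈ 36.5 m

36.5 m


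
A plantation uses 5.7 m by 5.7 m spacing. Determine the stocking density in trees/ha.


N = 10000 / 5.7^2 = 10000 / 32.49 = 307.787 ≈ 308 trees/ha

308 trees/ha


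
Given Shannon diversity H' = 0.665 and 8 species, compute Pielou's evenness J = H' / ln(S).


ln(8) = 2.07944
J = H' / ln(S) = 0.665 / 2.07944 = 0.319798 ≈ 0.3198

0.3198


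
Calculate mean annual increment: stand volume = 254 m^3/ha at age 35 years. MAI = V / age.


MAI = 254 / 35 = 7.2571 ≈ 7.26 m^3/ha/yr

7.26 m^3/ha/yr


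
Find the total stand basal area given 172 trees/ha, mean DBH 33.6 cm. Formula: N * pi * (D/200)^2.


(D/200)^2 = (33.6/200)^2 = 0.168^2 = 0.028224
Individual BA = 3.141593 * 0.028224 = 0.0886683 m^2
Stand BA = 172 * 0.0886683 = 15.2509 ≈ 15.25 m^2/ha

15.25 m^2/ha


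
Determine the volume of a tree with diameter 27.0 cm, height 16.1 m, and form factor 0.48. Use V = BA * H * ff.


(D/200)^2 = (27.0/200)^2 = 0.135^2 = 0.018225
BA = 3.141593 * 0.018225 = 0.0572555 m^2
V = 0.0572555 * 16.1 * 0.48 = 0.442471 ≈ 0.442 m^3

0.442 m^3


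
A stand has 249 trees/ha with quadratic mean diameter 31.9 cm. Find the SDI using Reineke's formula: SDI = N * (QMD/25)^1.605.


QMD/25 = 31.9/25 = 1.276
(1.276)^1.605 = exp(1.605 * ln(1.276)) = exp(1.605 * 0.243730) = exp(0.391187) = 1.47874
SDI = 249 * 1.47874 = 368.206 ≈ 368

368


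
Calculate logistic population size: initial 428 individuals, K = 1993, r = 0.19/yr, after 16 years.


(K - N0)/N0 = (1993 - 428)/428 = 1565/428 = 3.65654
r*t = 0.19 * 16 = 3.04; exp(-3.04) = 0.0478349
3.65654 * 0.0478349 = 0.174910
1 + 0.174910 = 1.17491
N = 1993 / 1.17491 = 1696.30 ≈ 1696

1696


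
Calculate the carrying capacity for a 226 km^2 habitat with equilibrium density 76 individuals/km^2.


K = 76 * 226 = 17176 individuals

17176 individuals


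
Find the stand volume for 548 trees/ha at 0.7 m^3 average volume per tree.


V_stand = 548 * 0.7 = 383.6 m^3/ha

383.6 m^3/ha


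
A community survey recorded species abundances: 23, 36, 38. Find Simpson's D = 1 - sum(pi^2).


Total N = 23 + 36 + 38 = 97
Per-species terms:
  p = 23/97 = 0.237113; p^2 = 0.237113^2 = 0.056223
  p = 36/97 = 0.371134; p^2 = 0.371134^2 = 0.137740
  p = 38/97 = 0.391753; p^2 = 0.391753^2 = 0.153470
sum(p^2) = 0.056223 + 0.137740 + 0.153470 = 0.347433
D = 1 - 0.347433 = 0.652567 ≈ 0.6526

0.6526


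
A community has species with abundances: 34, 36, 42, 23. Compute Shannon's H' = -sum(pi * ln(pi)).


Total N = 34 + 36 + 42 + 23 = 135
Per-species terms:
  p = 34/135 = 0.251852; ln(p) = -1.378914; p*ln(p) = 0.251852 * (-1.378914) = -0.347282
  p = 36/135 = 0.266667; ln(p) = -1.321755; p*ln(p) = 0.266667 * (-1.321755) = -0.352468
  p = 42/135 = 0.311111; ln(p) = -1.167606; p*ln(p) = 0.311111 * (-1.167606) = -0.363255
  p = 23/135 = 0.170370; ln(p) = -1.769783; p*ln(p) = 0.170370 * (-1.769783) = -0.301518
sum(p*ln(p)) = (-0.347282) + (-0.352468) + (-0.363255) + (-0.301518) = -1.364523
H' = -(-1.364523) = 1.364523 ≈ 1.3645

1.3645
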